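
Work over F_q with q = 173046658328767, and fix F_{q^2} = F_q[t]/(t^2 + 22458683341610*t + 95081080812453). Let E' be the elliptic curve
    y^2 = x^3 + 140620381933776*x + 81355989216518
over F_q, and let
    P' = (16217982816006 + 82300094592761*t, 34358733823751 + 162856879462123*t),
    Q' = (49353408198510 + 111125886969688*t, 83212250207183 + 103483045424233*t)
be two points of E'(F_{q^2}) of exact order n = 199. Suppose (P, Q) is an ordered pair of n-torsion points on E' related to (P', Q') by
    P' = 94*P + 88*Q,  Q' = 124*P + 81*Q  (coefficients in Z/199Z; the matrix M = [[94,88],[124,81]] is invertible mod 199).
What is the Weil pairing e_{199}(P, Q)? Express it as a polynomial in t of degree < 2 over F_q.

91948092747087 + 94448642788193*t

Under M = [[94,88],[124,81]] in GL_2(Z/199), e_{199}(P',Q') = e_{199}(P,Q)^(94*81-88*124 mod 199).
det M = 94*81 - 88*124 = -3298 = 85 (mod 199); 85^{-1} = 96 (mod 199).
Build f_{199,P'} and f_{199,Q'} via the 8-bit ladder of 199=11000111_2; evaluate at shifted divisors; quotient in F_{173046658328767^2}.
So e_{199}(P',Q') = 93443488568521 + 29999776182318*t.
Hence e(P,Q) = 91948092747087 + 94448642788193*t in F_{173046658328767^2}^*.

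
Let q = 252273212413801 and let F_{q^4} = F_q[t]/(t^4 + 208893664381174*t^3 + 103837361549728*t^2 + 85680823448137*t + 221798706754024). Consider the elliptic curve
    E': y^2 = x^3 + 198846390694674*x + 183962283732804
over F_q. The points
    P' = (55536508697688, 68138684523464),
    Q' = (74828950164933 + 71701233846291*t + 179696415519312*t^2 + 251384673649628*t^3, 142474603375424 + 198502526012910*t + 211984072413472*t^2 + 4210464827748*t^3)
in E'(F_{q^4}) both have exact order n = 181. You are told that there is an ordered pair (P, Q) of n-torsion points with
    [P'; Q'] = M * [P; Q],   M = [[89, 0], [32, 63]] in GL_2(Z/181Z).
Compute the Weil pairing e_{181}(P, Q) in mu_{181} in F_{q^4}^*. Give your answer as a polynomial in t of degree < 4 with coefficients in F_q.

163122648665215 + 241169883004433*t + 179317224652461*t^2 + 33756829714771*t^3

e_{181} is bilinear + alternating on E[181], so e_{181}(89*P, 32*P + 63*Q) = e_{181}(P,Q)^(89*63-0*32).
Inverting 177 mod 181: 45. Thus e_{181}(P,Q) = e(P',Q')^{45}.
Build f_{181,P'} and f_{181,Q'} via the 8-bit ladder of 181=10110101_2; evaluate at shifted divisors; quotient in F_{252273212413801^4}.
Result: e(P',Q') = 171585403438357 + 228874721225817*t + 151302569282996*t^2 + 133258836868801*t^3.
Finally e_{181}(P,Q) = 163122648665215 + 241169883004433*t + 179317224652461*t^2 + 33756829714771*t^3.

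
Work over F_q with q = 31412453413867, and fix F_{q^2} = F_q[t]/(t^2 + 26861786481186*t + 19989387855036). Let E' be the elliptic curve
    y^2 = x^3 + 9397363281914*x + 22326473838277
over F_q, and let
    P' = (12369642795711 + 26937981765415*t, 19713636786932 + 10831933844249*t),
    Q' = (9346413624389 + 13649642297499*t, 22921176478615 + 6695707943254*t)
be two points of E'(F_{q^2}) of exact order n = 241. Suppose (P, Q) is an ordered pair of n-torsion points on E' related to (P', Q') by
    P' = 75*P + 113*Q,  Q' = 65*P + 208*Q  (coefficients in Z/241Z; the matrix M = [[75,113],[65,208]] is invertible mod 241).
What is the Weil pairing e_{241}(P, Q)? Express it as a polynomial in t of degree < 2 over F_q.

10773343158599 + 7466764311595*t

e_{241}(aP+bQ,cP+dQ) = e_{241}(P,Q)^(ad-bc); with (a,b,c,d)=(75,113,65,208) this gives the det-241 law.
det M = 75*208 - 113*65 = 8255 = 61 (mod 241); 61^{-1} = 162 (mod 241).
Miller loop for e_{241} over F_{31412453413867^2}: bits of 241 = 11110001; 7 double steps + 4 add steps, l/v at each.
Miller gives e_{241}(P',Q') = 14448489219440 + 1626475050503*t in F_{31412453413867^2}.
Finally e_{241}(P,Q) = 10773343158599 + 7466764311595*t.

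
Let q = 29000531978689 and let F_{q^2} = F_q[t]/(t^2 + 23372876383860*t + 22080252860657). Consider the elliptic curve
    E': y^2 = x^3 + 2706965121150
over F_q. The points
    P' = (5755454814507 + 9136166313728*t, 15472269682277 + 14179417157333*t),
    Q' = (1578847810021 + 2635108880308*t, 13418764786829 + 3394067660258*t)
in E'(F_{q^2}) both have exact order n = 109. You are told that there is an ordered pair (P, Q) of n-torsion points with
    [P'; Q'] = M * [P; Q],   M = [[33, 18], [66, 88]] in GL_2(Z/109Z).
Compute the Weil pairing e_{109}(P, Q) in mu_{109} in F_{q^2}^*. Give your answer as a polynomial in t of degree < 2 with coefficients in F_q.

9636011687297 + 22302148199278*t

e_{109}(aP+bQ,cP+dQ) = e_{109}(P,Q)^(ad-bc); with (a,b,c,d)=(33,18,66,88) this gives the det-109 law.
det(M) mod 109 = 81; its inverse in (Z/109)^* is 35 (check: 81*35 mod 109 = 1).
Build f_{109,P'} and f_{109,Q'} via the 7-bit ladder of 109=1101101_2; evaluate at shifted divisors; quotient in F_{29000531978689^2}.
Result: e(P',Q') = 25151207973956 + 21683302526623*t.
(25151207973956 + 21683302526623*t)^{35} mod (29000531978689,f) = 9636011687297 + 22302148199278*t.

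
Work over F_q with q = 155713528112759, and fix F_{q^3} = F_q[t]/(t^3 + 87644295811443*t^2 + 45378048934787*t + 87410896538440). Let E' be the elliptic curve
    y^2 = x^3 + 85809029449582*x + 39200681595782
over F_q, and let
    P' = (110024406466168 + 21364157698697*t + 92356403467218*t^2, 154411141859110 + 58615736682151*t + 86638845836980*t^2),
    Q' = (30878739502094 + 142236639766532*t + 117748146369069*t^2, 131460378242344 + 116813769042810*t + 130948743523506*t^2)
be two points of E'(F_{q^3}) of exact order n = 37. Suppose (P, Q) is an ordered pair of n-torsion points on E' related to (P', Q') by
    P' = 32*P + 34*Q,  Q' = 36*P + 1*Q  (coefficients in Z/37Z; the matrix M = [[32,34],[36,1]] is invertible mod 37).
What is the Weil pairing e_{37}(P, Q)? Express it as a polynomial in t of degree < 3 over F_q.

Alternating bilinearity on E[37] (values in mu_{37} in F_{155713528112759^3}) gives e(P',Q') = e(P,Q)^det(M).
So e_{37}(P,Q) = e_{37}(P',Q')^{23}, since 29*23 = 1 mod 37.
Build f_{37,P'} and f_{37,Q'} via the 6-bit ladder of 37=100101_2; evaluate at shifted divisors; quotient in F_{155713528112759^3}.
So e_{37}(P',Q') = 19674257344953 + 94949381097604*t + 61566372022977*t^2.
e_{37}(P,Q) = (19674257344953 + 94949381097604*t + 61566372022977*t^2)^{23} = 97882829353896 + 119085291910184*t + 52213705680407*t^2.

97882829353896 + 119085291910184*t + 52213705680407*t^2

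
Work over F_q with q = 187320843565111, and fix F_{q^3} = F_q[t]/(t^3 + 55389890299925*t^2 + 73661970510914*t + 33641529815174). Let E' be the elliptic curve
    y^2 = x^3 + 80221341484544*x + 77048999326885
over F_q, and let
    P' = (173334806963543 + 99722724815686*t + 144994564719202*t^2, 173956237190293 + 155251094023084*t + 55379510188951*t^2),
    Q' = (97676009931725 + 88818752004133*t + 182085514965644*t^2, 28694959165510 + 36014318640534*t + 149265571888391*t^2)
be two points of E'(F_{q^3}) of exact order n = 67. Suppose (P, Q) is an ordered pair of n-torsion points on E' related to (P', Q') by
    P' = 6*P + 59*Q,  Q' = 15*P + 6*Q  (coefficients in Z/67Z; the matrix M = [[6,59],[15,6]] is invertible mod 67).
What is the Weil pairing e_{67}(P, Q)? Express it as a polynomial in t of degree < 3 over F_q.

125821935648647 + 11567373627134*t + 87740808516067*t^2

The 67-Weil pairing on E[67] over F_{187320843565111} is alternating-bilinear: e_{67}(P',Q') = e_{67}(P,Q)^det(M).
So e_{67}(P,Q) = e_{67}(P',Q')^{64}, since 22*64 = 1 mod 67.
Build f_{67,P'} and f_{67,Q'} via the 7-bit ladder of 67=1000011_2; evaluate at shifted divisors; quotient in F_{187320843565111^3}.
f_P(D_Q)/f_Q(D_P) = 141367186720834 + 73934043167609*t + 12398319989709*t^2.
Hence e(P,Q) = 125821935648647 + 11567373627134*t + 87740808516067*t^2 in F_{187320843565111^3}^*.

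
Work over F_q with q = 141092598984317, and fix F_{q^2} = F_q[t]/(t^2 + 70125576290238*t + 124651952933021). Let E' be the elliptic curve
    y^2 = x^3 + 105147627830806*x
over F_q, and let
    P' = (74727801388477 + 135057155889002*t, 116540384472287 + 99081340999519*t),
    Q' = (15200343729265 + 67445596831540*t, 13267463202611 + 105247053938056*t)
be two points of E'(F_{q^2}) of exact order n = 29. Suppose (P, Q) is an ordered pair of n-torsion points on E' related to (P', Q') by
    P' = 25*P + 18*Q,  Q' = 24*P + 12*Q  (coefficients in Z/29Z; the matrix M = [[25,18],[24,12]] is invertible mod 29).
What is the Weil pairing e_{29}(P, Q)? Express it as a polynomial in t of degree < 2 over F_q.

12780833123756 + 41849654123739*t

Under M = [[25,18],[24,12]] in GL_2(Z/29), e_{29}(P',Q') = e_{29}(P,Q)^(25*12-18*24 mod 29).
25*12 - 18*24 = -132; reduced mod 29: det = 13, inverse 9.
5-bit Miller (11101) on E'/F_{141092598984317} with a'=105147627830806, b'=0: accumulate tangent/chord ratios at Q'+S and P'+S'.
e_{29}(P',Q') = 97830613889837 + 3719192798326*t.
Finally e_{29}(P,Q) = 12780833123756 + 41849654123739*t.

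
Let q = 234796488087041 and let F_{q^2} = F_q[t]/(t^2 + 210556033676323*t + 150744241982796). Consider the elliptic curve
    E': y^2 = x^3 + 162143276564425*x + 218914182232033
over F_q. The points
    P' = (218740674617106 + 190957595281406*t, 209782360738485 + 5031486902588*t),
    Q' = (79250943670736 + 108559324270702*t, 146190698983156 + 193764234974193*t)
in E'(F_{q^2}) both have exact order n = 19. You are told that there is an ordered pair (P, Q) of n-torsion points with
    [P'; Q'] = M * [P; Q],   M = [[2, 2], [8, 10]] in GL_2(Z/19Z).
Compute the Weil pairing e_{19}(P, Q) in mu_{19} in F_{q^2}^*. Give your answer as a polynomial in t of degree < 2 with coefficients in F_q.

39152099610232 + 111067125193187*t

Under M = [[2,2],[8,10]] in GL_2(Z/19), e_{19}(P',Q') = e_{19}(P,Q)^(2*10-2*8 mod 19).
Inverting 4 mod 19: 5. Thus e_{19}(P,Q) = e(P',Q')^{5}.
Run Miller on y^2=x^3+162143276564425*x+218914182232033 over F_{234796488087041}: ladder 10011 (5 bits); e = f_P(D_Q)/f_Q(D_P).
The quotient is 212640282773221 + 75836026382058*t.
Thus e_{19}(P,Q) = 39152099610232 + 111067125193187*t.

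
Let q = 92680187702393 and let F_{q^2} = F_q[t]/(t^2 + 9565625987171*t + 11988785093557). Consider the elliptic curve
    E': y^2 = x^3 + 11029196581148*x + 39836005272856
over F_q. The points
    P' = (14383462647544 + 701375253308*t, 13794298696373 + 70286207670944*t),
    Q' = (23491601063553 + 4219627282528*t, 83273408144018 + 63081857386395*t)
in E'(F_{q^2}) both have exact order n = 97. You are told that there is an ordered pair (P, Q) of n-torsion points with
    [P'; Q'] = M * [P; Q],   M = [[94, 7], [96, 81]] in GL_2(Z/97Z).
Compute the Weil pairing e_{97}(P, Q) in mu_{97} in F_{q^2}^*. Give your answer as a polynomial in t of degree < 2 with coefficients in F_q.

Under M = [[94,7],[96,81]] in GL_2(Z/97), e_{97}(P',Q') = e_{97}(P,Q)^(94*81-7*96 mod 97).
det M = 94*81 - 7*96 = 6942 = 55 (mod 97); 55^{-1} = 30 (mod 97).
n = 97 = (1100001)_2 (7 bits, wt 3); accumulate f_{97,P'}(Q'+S)/f_{97,P'}(S) along the 6-step ladder.
So e_{97}(P',Q') = 8151169944521 + 70118553840605*t.
Hence e(P,Q) = 36860857211700 + 67122126448099*t in F_{92680187702393^2}^*.

36860857211700 + 67122126448099*t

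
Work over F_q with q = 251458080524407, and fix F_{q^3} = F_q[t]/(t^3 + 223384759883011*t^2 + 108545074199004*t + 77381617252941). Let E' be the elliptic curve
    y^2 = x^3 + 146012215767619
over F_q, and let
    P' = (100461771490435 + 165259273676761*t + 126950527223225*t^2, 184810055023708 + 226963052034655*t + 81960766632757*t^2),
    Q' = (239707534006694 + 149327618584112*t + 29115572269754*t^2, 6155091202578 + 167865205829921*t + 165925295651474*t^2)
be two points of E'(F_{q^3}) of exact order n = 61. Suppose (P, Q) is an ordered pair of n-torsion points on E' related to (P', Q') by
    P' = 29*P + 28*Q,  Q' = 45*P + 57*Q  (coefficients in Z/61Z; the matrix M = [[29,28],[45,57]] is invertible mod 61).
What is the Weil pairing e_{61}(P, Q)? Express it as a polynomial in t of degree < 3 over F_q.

e_{61} is bilinear + alternating on E[61], so e_{61}(29*P + 28*Q, 45*P + 57*Q) = e_{61}(P,Q)^(29*57-28*45).
det M = 29*57 - 28*45 = 393 = 27 (mod 61); 27^{-1} = 52 (mod 61).
Miller loop for e_{61} over F_{251458080524407^3}: bits of 61 = 111101; 5 double steps + 4 add steps, l/v at each.
So e_{61}(P',Q') = 213921104528978 + 146827585295508*t + 211301049746176*t^2.
Raise to 52: e(P,Q) = 180131291001045 + 106219971720405*t + 211093395038392*t^2 in mu_{61}.

180131291001045 + 106219971720405*t + 211093395038392*t^2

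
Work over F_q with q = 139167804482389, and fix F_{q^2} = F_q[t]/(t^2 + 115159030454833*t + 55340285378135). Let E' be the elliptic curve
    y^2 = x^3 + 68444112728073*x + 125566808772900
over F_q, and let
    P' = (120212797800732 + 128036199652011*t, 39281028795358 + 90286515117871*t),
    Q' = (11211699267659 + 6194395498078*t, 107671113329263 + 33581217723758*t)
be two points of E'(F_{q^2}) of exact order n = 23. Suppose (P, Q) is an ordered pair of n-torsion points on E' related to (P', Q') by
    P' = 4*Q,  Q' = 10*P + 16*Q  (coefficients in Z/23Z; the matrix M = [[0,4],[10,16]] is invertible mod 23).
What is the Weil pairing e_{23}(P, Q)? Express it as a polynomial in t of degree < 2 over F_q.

Under M = [[0,4],[10,16]] in GL_2(Z/23), e_{23}(P',Q') = e_{23}(P,Q)^(0*16-4*10 mod 23).
0*16 - 4*10 = -40; reduced mod 23: det = 6, inverse 4.
Run Miller on y^2=x^3+68444112728073*x+125566808772900 over F_{139167804482389}: ladder 10111 (5 bits); e = f_P(D_Q)/f_Q(D_P).
f_P(D_Q)/f_Q(D_P) = 20024105294823 + 36984288120687*t.
Hence e(P,Q) = 93282742673651 + 121991354856804*t in F_{139167804482389^2}^*.

93282742673651 + 121991354856804*t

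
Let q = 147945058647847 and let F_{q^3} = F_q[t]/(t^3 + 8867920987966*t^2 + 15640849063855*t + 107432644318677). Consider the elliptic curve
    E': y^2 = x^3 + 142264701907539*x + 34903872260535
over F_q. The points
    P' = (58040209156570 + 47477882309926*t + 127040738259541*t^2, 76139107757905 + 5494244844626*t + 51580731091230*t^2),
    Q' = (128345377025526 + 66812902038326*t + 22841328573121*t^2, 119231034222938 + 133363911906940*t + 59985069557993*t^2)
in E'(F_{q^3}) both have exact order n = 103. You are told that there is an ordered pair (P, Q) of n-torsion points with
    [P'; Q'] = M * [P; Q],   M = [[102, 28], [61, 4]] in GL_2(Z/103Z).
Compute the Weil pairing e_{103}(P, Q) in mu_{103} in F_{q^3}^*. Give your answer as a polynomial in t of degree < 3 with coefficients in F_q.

5053558019959 + 54061999024247*t + 123612221691305*t^2

Under M = [[102,28],[61,4]] in GL_2(Z/103), e_{103}(P',Q') = e_{103}(P,Q)^(102*4-28*61 mod 103).
Inverting 39 mod 103: 37. Thus e_{103}(P,Q) = e(P',Q')^{37}.
n = 103 = (1100111)_2 (7 bits, wt 5); accumulate f_{103,P'}(Q'+S)/f_{103,P'}(S) along the 6-step ladder.
f_P(D_Q)/f_Q(D_P) = 125144228447046 + 143134249908334*t + 12250978467266*t^2.
Thus e_{103}(P,Q) = 5053558019959 + 54061999024247*t + 123612221691305*t^2.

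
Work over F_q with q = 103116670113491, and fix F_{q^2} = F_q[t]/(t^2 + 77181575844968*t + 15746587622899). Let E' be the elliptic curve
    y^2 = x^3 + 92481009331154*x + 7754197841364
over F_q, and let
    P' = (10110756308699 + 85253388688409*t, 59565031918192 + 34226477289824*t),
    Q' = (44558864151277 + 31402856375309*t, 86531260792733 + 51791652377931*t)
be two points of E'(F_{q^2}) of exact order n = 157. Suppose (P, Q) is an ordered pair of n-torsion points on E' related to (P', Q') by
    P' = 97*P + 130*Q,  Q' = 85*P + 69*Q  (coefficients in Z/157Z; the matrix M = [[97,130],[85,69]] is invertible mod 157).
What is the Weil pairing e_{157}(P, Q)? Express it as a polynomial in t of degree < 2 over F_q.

93581137607097 + 27024263698934*t

e_{157}(aP+bQ,cP+dQ) = e_{157}(P,Q)^(ad-bc); with (a,b,c,d)=(97,130,85,69) this gives the det-157 law.
det(M) mod 157 = 39; its inverse in (Z/157)^* is 153 (check: 39*153 mod 157 = 1).
Double-and-add over 10011101: 8-1 doublings, 5-1 additions; each step l_{T,T}/v_{2T} or l_{T,P'}/v at Q'+S for random S.
f_P(D_Q)/f_Q(D_P) = 56573705946953 + 50841006985061*t.
Finally e_{157}(P,Q) = 93581137607097 + 27024263698934*t.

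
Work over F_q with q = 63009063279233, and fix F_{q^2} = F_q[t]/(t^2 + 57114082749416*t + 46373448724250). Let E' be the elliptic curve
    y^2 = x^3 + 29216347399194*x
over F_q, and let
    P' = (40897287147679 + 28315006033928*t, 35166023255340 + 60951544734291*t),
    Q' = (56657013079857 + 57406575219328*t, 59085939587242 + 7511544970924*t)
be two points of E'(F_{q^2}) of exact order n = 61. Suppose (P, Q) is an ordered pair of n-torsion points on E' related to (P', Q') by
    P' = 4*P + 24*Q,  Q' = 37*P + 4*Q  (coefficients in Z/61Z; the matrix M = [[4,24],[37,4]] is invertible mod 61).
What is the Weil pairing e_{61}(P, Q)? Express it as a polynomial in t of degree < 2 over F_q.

e_{61} is bilinear + alternating on E[61], so e_{61}(4*P + 24*Q, 37*P + 4*Q) = e_{61}(P,Q)^(4*4-24*37).
det(M) mod 61 = 43; its inverse in (Z/61)^* is 44 (check: 43*44 mod 61 = 1).
Miller loop for e_{61} over F_{63009063279233^2}: bits of 61 = 111101; 5 double steps + 4 add steps, l/v at each.
The quotient is 10960612626279 + 31121211614402*t.
Thus e_{61}(P,Q) = 17827956134133 + 13820527388566*t.

17827956134133 + 13820527388566*t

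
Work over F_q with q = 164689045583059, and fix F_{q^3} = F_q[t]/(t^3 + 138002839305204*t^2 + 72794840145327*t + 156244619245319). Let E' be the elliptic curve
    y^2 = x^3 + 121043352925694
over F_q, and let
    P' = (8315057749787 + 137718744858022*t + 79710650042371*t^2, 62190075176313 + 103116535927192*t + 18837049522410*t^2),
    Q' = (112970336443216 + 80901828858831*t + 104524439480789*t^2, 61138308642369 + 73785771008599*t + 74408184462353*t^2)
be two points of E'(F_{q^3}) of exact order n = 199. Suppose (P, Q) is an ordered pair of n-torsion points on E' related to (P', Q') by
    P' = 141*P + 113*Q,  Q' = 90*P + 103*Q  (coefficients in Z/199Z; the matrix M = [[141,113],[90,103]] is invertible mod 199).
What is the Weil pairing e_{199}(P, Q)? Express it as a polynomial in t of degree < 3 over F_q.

e_{199}(aP+bQ,cP+dQ) = e_{199}(P,Q)^(ad-bc); with (a,b,c,d)=(141,113,90,103) this gives the det-199 law.
Inverting 174 mod 199: 191. Thus e_{199}(P,Q) = e(P',Q')^{191}.
8-bit Miller (11000111) on E'/F_{164689045583059} with a'=0, b'=121043352925694: accumulate tangent/chord ratios at Q'+S and P'+S'.
So e_{199}(P',Q') = 109179063905623 + 39786463685892*t + 96479611999179*t^2.
Raise to 191: e(P,Q) = 159233482021084 + 83897034790612*t + 142237777127072*t^2 in mu_{199}.

159233482021084 + 83897034790612*t + 142237777127072*t^2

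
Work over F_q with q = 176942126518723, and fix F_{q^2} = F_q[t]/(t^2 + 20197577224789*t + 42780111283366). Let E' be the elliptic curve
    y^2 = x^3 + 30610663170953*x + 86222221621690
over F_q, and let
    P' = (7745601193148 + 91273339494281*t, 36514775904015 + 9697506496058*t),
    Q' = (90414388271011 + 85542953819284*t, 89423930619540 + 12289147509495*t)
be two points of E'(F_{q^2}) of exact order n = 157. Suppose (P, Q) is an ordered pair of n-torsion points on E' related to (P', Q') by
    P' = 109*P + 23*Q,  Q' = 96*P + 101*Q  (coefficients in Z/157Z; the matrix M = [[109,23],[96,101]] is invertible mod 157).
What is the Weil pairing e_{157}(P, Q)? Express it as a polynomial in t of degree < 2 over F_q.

166129657437495 + 154868845176284*t

e_{157} is bilinear + alternating on E[157], so e_{157}(109*P + 23*Q, 96*P + 101*Q) = e_{157}(P,Q)^(109*101-23*96).
Hence e(P,Q) = e(P',Q')^{35} where 35 = 9^{-1} mod 157.
Double-and-add over 10011101: 8-1 doublings, 5-1 additions; each step l_{T,T}/v_{2T} or l_{T,P'}/v at Q'+S for random S.
e_{157}(P',Q') = 79085252168650 + 102839457323543*t.
Raise to 35: e(P,Q) = 166129657437495 + 154868845176284*t in mu_{157}.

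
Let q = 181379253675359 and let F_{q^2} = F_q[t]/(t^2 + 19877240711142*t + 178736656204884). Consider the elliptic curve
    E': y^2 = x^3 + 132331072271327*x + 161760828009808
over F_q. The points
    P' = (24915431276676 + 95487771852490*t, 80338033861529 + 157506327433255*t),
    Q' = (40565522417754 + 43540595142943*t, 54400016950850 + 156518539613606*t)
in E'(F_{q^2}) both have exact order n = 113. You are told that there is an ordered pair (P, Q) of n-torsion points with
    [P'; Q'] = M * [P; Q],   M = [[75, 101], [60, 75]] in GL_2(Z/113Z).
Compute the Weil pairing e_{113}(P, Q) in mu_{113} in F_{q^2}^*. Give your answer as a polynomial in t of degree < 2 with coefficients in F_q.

Since e_{113}(P,P)=e_{113}(Q,Q)=1 and e_{113}(Q,P)=e_{113}(P,Q)^{-1}, expanding e_{113}(75*P + 101*Q,60*P + 75*Q) leaves e(P,Q)^det(M).
det(M) mod 113 = 17; its inverse in (Z/113)^* is 20 (check: 17*20 mod 113 = 1).
7-bit Miller (1110001) on E'/F_{181379253675359} with a'=132331072271327, b'=161760828009808: accumulate tangent/chord ratios at Q'+S and P'+S'.
f_P(D_Q)/f_Q(D_P) = 10406180350037 + 129974950810650*t.
(10406180350037 + 129974950810650*t)^{20} mod (181379253675359,f) = 38360968378065 + 31601683013962*t.

38360968378065 + 31601683013962*t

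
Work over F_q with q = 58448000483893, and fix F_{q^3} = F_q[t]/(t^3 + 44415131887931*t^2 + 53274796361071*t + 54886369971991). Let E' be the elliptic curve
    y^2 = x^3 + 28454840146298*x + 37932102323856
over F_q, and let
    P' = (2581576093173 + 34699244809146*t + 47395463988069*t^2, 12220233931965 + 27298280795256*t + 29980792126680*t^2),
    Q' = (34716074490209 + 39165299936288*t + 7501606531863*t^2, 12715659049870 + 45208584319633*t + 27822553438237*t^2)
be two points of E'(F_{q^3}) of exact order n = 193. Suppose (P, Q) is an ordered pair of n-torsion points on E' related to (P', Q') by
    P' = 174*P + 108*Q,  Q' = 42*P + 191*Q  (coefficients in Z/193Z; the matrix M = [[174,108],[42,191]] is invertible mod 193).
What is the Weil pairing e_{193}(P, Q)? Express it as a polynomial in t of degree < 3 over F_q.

Alternating bilinearity on E[193] (values in mu_{193} in F_{58448000483893^3}) gives e(P',Q') = e(P,Q)^det(M).
174*191 - 108*42 = 28698; reduced mod 193: det = 134, inverse 157.
8-bit Miller (11000001) on E'/F_{58448000483893} with a'=28454840146298, b'=37932102323856: accumulate tangent/chord ratios at Q'+S and P'+S'.
e_{193}(P',Q') = 5389337856993 + 57031381412235*t + 47042982928857*t^2.
(5389337856993 + 57031381412235*t + 47042982928857*t^2)^{157} mod (58448000483893,f) = 39825976744389 + 46863527694137*t + 6317243197106*t^2.

39825976744389 + 46863527694137*t + 6317243197106*t^2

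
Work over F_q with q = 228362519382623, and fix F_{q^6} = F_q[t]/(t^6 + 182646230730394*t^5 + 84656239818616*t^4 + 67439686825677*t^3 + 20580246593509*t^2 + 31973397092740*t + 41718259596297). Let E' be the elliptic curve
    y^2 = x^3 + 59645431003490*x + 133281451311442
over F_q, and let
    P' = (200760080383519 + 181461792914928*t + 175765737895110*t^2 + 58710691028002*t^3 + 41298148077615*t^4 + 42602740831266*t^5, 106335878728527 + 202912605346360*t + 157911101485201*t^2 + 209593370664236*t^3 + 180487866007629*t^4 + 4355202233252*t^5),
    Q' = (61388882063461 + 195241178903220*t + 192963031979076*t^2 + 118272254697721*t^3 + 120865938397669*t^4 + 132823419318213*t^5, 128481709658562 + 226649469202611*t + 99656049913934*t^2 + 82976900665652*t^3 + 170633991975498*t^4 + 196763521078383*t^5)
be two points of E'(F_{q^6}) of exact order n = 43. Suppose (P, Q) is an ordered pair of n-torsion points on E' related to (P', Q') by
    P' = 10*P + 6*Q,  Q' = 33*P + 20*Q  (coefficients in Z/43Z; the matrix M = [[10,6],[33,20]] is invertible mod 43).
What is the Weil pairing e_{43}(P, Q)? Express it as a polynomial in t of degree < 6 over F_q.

180945645734331 + 69662106186172*t + 156554246109749*t^2 + 115540142573816*t^3 + 3801705580466*t^4 + 80893373219387*t^5

Under M = [[10,6],[33,20]] in GL_2(Z/43), e_{43}(P',Q') = e_{43}(P,Q)^(10*20-6*33 mod 43).
Inverting 2 mod 43: 22. Thus e_{43}(P,Q) = e(P',Q')^{22}.
Build f_{43,P'} and f_{43,Q'} via the 6-bit ladder of 43=101011_2; evaluate at shifted divisors; quotient in F_{228362519382623^6}.
The quotient is 218393110376293 + 129521312023365*t + 171507929709496*t^2 + 136907370712407*t^3 + 42881214397728*t^4 + 182128801301308*t^5.
e_{43}(P,Q) = (218393110376293 + 129521312023365*t + 171507929709496*t^2 + 136907370712407*t^3 + 42881214397728*t^4 + 182128801301308*t^5)^{22} = 180945645734331 + 69662106186172*t + 156554246109749*t^2 + 115540142573816*t^3 + 3801705580466*t^4 + 80893373219387*t^5.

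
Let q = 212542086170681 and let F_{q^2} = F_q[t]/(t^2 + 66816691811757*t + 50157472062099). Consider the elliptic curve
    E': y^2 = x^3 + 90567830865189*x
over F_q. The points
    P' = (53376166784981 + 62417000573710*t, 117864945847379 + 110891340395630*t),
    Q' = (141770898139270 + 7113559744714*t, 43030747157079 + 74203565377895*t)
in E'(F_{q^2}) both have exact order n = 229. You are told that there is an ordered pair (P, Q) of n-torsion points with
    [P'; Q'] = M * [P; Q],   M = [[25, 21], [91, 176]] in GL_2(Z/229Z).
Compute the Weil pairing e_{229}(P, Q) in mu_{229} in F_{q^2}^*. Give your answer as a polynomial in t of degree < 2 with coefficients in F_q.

183356522952584 + 75964454323103*t

Under M = [[25,21],[91,176]] in GL_2(Z/229), e_{229}(P',Q') = e_{229}(P,Q)^(25*176-21*91 mod 229).
Inverting 199 mod 229: 145. Thus e_{229}(P,Q) = e(P',Q')^{145}.
Double-and-add over 11100101: 8-1 doublings, 5-1 additions; each step l_{T,T}/v_{2T} or l_{T,P'}/v at Q'+S for random S.
So e_{229}(P',Q') = 209092272092121 + 196589689602352*t.
(209092272092121 + 196589689602352*t)^{145} mod (212542086170681,f) = 183356522952584 + 75964454323103*t.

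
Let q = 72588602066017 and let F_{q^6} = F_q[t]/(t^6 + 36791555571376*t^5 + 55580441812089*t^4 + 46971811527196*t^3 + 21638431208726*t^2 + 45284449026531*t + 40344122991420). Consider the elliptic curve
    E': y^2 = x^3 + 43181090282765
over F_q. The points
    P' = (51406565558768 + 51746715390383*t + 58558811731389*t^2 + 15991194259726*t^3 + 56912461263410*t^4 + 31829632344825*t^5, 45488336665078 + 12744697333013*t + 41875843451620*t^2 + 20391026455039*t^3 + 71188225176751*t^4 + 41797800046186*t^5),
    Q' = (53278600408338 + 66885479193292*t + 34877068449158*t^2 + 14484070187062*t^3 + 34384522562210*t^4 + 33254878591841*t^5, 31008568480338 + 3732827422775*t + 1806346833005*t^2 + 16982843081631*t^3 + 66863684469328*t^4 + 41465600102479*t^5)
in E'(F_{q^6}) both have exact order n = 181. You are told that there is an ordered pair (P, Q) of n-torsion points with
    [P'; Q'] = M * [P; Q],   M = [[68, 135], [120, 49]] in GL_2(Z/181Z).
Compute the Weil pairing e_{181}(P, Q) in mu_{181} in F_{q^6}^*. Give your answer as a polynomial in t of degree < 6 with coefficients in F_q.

26955607637042 + 16848376699157*t + 29148833453518*t^2 + 35865500179359*t^3 + 4057465367670*t^4 + 20857793021699*t^5

e_{181}(aP+bQ,cP+dQ) = e_{181}(P,Q)^(ad-bc); with (a,b,c,d)=(68,135,120,49) this gives the det-181 law.
Inverting 164 mod 181: 149. Thus e_{181}(P,Q) = e(P',Q')^{149}.
Double-and-add over 10110101: 8-1 doublings, 5-1 additions; each step l_{T,T}/v_{2T} or l_{T,P'}/v at Q'+S for random S.
So e_{181}(P',Q') = 39758770447344 + 59388945429279*t + 66922776041153*t^2 + 10758478808713*t^3 + 29735457459312*t^4 + 60285842195803*t^5.
(39758770447344 + 59388945429279*t + 66922776041153*t^2 + 10758478808713*t^3 + 29735457459312*t^4 + 60285842195803*t^5)^{149} mod (72588602066017,f) = 26955607637042 + 16848376699157*t + 29148833453518*t^2 + 35865500179359*t^3 + 4057465367670*t^4 + 20857793021699*t^5.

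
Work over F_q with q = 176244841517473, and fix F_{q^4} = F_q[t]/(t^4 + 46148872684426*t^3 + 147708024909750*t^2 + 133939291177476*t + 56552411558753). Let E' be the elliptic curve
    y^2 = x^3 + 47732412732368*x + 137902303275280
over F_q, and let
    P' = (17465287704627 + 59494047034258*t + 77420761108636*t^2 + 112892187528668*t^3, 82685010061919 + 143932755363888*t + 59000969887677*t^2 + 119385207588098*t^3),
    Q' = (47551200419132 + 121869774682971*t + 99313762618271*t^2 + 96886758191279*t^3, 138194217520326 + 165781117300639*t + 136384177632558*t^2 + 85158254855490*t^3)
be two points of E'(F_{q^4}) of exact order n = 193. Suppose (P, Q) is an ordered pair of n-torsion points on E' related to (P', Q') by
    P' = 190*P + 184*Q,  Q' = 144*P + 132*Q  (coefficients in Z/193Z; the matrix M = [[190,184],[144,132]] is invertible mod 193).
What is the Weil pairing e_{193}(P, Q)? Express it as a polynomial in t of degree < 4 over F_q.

151279323589527 + 67416546709074*t + 57727112096576*t^2 + 72633451277737*t^3

The 193-Weil pairing on E[193] over F_{176244841517473} is alternating-bilinear: e_{193}(P',Q') = e_{193}(P,Q)^det(M).
190*132 - 184*144 = -1416; reduced mod 193: det = 128, inverse 95.
Run Miller on y^2=x^3+47732412732368*x+137902303275280 over F_{176244841517473}: ladder 11000001 (8 bits); e = f_P(D_Q)/f_Q(D_P).
f_P(D_Q)/f_Q(D_P) = 27700671557589 + 33711960594025*t + 124555756678968*t^2 + 145754782671495*t^3.
Hence e(P,Q) = 151279323589527 + 67416546709074*t + 57727112096576*t^2 + 72633451277737*t^3 in F_{176244841517473^4}^*.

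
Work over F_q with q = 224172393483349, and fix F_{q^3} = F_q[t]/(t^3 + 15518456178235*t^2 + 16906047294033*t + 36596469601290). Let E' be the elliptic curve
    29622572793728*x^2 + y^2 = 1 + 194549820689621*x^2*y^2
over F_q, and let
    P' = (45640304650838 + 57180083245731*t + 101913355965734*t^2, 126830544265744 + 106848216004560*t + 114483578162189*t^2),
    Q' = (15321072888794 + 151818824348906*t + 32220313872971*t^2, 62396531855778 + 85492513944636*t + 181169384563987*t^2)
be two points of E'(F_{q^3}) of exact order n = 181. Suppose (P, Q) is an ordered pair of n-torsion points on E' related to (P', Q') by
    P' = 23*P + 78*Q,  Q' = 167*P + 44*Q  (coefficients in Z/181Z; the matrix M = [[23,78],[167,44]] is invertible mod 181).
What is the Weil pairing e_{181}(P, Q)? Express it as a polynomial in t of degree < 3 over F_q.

96612724199471 + 62228646008113*t + 189814232976856*t^2

e_{181}(aP+bQ,cP+dQ) = e_{181}(P,Q)^(ad-bc); with (a,b,c,d)=(23,78,167,44) this gives the det-181 law.
det(M) mod 181 = 113; its inverse in (Z/181)^* is 173 (check: 113*173 mod 181 = 1).
Edwards a_E,d_E -> Montgomery A=0,B=153045839681876 -> Weierstrass 99812647833212,0 via alpha=0,beta=14811286396864.
Double-and-add over 10110101: 8-1 doublings, 5-1 additions; each step l_{T,T}/v_{2T} or l_{T,P'}/v at Q'+S for random S.
The quotient is 150777341195762 + 175746854710205*t + 124798812024280*t^2.
Thus e_{181}(P,Q) = 96612724199471 + 62228646008113*t + 189814232976856*t^2.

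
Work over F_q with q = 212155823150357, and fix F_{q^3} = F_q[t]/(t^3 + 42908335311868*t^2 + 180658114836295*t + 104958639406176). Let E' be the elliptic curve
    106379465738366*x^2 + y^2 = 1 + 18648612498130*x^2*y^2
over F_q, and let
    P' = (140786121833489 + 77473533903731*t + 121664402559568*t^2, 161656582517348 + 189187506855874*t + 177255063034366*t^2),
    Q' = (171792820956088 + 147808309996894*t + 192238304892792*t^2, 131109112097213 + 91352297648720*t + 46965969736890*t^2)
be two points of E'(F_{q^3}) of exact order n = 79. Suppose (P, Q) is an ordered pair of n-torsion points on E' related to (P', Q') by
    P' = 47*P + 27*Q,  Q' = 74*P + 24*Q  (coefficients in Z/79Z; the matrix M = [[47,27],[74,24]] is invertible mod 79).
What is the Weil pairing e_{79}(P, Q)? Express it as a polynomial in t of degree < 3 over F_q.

e_{79} is bilinear + alternating on E[79], so e_{79}(47*P + 27*Q, 74*P + 24*Q) = e_{79}(P,Q)^(47*24-27*74).
det(M) mod 79 = 78; its inverse in (Z/79)^* is 78 (check: 78*78 mod 79 = 1).
Map (x,y)_Ed via u=(1+y)/(1-y), v=(1+y)/((1-y)x) to Montgomery A=69345047871313,B=158232199952982; then to (a',b')=(209229756256030,142757132559461).
n = 79 = (1001111)_2 (7 bits, wt 5); accumulate f_{79,P'}(Q'+S)/f_{79,P'}(S) along the 6-step ladder.
f_P(D_Q)/f_Q(D_P) = 162814465776578 + 116665470664212*t + 115064052808101*t^2.
Raise to 78: e(P,Q) = 183388076772977 + 43556371513374*t + 200407750934769*t^2 in mu_{79}.

183388076772977 + 43556371513374*t + 200407750934769*t^2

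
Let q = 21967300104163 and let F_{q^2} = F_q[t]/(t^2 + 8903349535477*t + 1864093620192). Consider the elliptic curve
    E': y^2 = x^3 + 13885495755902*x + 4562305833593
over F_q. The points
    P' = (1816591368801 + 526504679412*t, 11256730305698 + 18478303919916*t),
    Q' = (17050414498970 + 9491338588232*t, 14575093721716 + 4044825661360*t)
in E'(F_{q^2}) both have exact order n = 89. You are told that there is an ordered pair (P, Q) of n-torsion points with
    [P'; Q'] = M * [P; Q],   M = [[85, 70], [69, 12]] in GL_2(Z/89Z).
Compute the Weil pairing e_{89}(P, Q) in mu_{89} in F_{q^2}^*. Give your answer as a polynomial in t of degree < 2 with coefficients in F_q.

11527255781593 + 8015073474081*t

The 89-Weil pairing on E[89] over F_{21967300104163} is alternating-bilinear: e_{89}(P',Q') = e_{89}(P,Q)^det(M).
So e_{89}(P,Q) = e_{89}(P',Q')^{21}, since 17*21 = 1 mod 89.
Double-and-add over 1011001: 7-1 doublings, 4-1 additions; each step l_{T,T}/v_{2T} or l_{T,P'}/v at Q'+S for random S.
Result: e(P',Q') = 20410208020169 + 12852501808064*t.
(20410208020169 + 12852501808064*t)^{21} mod (21967300104163,f) = 11527255781593 + 8015073474081*t.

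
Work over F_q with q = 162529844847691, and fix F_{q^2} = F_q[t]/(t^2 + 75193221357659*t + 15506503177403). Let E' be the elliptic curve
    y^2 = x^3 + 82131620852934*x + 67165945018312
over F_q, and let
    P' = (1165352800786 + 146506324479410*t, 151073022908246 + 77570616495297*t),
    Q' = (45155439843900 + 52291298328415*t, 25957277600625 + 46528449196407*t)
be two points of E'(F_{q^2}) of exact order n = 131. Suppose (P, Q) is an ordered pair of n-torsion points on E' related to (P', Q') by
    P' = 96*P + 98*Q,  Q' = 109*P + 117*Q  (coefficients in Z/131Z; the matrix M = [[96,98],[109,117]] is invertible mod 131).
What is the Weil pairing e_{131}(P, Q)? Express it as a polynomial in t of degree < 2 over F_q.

15810546893296 + 98444402188623*t

Under M = [[96,98],[109,117]] in GL_2(Z/131), e_{131}(P',Q') = e_{131}(P,Q)^(96*117-98*109 mod 131).
Hence e(P,Q) = e(P',Q')^{126} where 126 = 26^{-1} mod 131.
Double-and-add over 10000011: 8-1 doublings, 3-1 additions; each step l_{T,T}/v_{2T} or l_{T,P'}/v at Q'+S for random S.
Miller gives e_{131}(P',Q') = 5581908407962 + 47191214361898*t in F_{162529844847691^2}.
(5581908407962 + 47191214361898*t)^{126} mod (162529844847691,f) = 15810546893296 + 98444402188623*t.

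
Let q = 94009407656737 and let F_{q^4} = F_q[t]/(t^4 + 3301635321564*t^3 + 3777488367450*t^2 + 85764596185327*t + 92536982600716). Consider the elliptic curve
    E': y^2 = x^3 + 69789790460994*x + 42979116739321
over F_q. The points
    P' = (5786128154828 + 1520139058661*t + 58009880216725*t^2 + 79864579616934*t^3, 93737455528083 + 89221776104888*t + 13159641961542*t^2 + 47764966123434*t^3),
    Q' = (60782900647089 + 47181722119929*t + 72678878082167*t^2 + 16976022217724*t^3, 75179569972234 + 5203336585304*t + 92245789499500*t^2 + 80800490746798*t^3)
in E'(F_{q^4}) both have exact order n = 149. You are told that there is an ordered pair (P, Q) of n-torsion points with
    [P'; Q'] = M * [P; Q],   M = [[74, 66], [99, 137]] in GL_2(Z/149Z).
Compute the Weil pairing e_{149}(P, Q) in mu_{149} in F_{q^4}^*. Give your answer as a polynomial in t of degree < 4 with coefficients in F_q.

70210164006642 + 29490189608874*t + 33613095766826*t^2 + 75018364757159*t^3

e_{149}(aP+bQ,cP+dQ) = e_{149}(P,Q)^(ad-bc); with (a,b,c,d)=(74,66,99,137) this gives the det-149 law.
det M = 74*137 - 66*99 = 3604 = 28 (mod 149); 28^{-1} = 16 (mod 149).
Double-and-add over 10010101: 8-1 doublings, 4-1 additions; each step l_{T,T}/v_{2T} or l_{T,P'}/v at Q'+S for random S.
e_{149}(P',Q') = 55593785329667 + 69910364390716*t + 28003437723788*t^2 + 91689156143262*t^3.
e_{149}(P,Q) = (55593785329667 + 69910364390716*t + 28003437723788*t^2 + 91689156143262*t^3)^{16} = 70210164006642 + 29490189608874*t + 33613095766826*t^2 + 75018364757159*t^3.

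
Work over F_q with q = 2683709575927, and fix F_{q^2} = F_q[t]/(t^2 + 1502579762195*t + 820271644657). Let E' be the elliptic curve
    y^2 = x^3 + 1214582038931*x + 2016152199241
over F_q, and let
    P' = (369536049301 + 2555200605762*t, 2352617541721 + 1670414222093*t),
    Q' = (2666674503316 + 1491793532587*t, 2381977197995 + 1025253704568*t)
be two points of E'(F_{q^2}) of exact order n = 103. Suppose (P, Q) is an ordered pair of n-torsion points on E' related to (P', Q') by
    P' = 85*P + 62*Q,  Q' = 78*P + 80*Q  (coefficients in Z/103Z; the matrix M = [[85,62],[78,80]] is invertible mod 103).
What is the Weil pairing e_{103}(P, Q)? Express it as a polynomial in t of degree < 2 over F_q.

Since e_{103}(P,P)=e_{103}(Q,Q)=1 and e_{103}(Q,P)=e_{103}(P,Q)^{-1}, expanding e_{103}(85*P + 62*Q,78*P + 80*Q) leaves e(P,Q)^det(M).
Inverting 7 mod 103: 59. Thus e_{103}(P,Q) = e(P',Q')^{59}.
n = 103 = (1100111)_2 (7 bits, wt 5); accumulate f_{103,P'}(Q'+S)/f_{103,P'}(S) along the 6-step ladder.
Miller gives e_{103}(P',Q') = 2207447357421 + 1542637658710*t in F_{2683709575927^2}.
Raise to 59: e(P,Q) = 1899590550029 + 1443383674713*t in mu_{103}.

1899590550029 + 1443383674713*t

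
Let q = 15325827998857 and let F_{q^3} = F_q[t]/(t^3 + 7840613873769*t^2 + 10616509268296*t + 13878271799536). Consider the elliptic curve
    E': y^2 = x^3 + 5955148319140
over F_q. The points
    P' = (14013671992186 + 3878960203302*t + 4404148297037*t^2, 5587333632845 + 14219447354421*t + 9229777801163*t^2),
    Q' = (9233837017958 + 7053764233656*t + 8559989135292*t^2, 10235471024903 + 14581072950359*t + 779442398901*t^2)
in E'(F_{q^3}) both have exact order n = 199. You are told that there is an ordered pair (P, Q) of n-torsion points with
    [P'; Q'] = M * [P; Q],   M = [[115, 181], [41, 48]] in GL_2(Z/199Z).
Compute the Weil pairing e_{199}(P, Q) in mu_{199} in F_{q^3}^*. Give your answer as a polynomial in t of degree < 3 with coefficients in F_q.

9684365961971 + 13641034801535*t + 7316442228310*t^2

Alternating bilinearity on E[199] (values in mu_{199} in F_{15325827998857^3}) gives e(P',Q') = e(P,Q)^det(M).
det(M) mod 199 = 89; its inverse in (Z/199)^* is 161 (check: 89*161 mod 199 = 1).
Run Miller on y^2=x^3+5955148319140 over F_{15325827998857}: ladder 11000111 (8 bits); e = f_P(D_Q)/f_Q(D_P).
Miller gives e_{199}(P',Q') = 13485207533714 + 2908017950912*t + 137555629352*t^2 in F_{15325827998857^3}.
(13485207533714 + 2908017950912*t + 137555629352*t^2)^{161} mod (15325827998857,f) = 9684365961971 + 13641034801535*t + 7316442228310*t^2.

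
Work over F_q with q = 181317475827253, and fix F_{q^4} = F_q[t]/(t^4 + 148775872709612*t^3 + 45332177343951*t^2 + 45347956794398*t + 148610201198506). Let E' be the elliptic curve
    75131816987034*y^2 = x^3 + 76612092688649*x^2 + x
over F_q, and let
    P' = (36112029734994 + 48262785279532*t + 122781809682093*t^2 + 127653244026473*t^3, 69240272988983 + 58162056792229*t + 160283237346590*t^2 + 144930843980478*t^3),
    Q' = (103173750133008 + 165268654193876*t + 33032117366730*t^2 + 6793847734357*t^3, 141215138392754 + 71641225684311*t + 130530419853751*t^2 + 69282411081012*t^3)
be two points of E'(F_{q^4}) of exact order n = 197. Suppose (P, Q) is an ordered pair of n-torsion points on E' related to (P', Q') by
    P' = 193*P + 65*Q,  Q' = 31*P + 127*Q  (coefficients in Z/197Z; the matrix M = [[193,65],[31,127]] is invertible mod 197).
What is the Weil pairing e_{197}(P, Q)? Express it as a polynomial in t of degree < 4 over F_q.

171161126297063 + 62123580555625*t + 132893815844219*t^2 + 22200853145137*t^3

Under M = [[193,65],[31,127]] in GL_2(Z/197), e_{197}(P',Q') = e_{197}(P,Q)^(193*127-65*31 mod 197).
Inverting 38 mod 197: 140. Thus e_{197}(P,Q) = e(P',Q')^{140}.
(x,y)|->(37049387454367x+82981625141425,37049387454367y) sends E' to y^2=x^3+35704495729966*x+99864411093623.
8-bit Miller (11000101) on E'/F_{181317475827253} with a'=35704495729966, b'=99864411093623: accumulate tangent/chord ratios at Q'+S and P'+S'.
e_{197}(P',Q') = 142407150917071 + 47605444245881*t + 162098005873396*t^2 + 143528750537158*t^3.
Raise to 140: e(P,Q) = 171161126297063 + 62123580555625*t + 132893815844219*t^2 + 22200853145137*t^3 in mu_{197}.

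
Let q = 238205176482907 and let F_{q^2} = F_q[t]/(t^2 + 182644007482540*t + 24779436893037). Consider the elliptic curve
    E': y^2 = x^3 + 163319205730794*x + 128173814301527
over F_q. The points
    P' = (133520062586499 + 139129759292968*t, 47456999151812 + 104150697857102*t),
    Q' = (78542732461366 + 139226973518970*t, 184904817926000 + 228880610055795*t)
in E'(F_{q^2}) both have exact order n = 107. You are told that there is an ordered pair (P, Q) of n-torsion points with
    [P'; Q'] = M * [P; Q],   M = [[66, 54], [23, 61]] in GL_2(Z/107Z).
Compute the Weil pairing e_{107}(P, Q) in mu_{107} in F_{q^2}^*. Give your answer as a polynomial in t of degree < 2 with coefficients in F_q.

Alternating bilinearity on E[107] (values in mu_{107} in F_{238205176482907^2}) gives e(P',Q') = e(P,Q)^det(M).
66*61 - 54*23 = 2784; reduced mod 107: det = 2, inverse 54.
n = 107 = (1101011)_2 (7 bits, wt 5); accumulate f_{107,P'}(Q'+S)/f_{107,P'}(S) along the 6-step ladder.
The quotient is 209047542930374 + 101139464352648*t.
Hence e(P,Q) = 115499729427464 + 140503202036491*t in F_{238205176482907^2}^*.

115499729427464 + 140503202036491*t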